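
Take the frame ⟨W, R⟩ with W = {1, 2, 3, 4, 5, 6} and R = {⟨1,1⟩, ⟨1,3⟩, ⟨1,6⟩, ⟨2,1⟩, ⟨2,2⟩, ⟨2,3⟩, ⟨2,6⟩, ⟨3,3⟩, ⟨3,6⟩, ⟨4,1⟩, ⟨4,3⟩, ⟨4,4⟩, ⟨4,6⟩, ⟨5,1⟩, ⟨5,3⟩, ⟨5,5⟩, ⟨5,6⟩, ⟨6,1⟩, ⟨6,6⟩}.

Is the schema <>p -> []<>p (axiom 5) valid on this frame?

By correspondence theory, 5 is valid on a frame iff R is Euclidean.
Euclidean: no — 1 R 6 and 1 R 3, but not 6 R 3.

No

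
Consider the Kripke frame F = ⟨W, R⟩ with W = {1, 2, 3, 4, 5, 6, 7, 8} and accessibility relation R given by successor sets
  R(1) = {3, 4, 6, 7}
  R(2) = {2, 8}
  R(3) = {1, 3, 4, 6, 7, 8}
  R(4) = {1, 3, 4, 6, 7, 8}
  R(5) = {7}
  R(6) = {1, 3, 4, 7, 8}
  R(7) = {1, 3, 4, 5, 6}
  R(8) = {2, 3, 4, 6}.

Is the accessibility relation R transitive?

No

Transitive: no — 1 R 3 and 3 R 8, but not 1 R 8.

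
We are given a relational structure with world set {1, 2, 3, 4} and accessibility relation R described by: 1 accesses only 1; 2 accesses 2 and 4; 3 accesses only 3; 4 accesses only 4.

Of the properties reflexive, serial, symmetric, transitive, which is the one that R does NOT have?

Reflexive: yes — every world is R-related to itself.
Serial: yes — every world has a successor (e.g. 1 R 1).
Symmetric: no — 2 R 4 but not 4 R 2.
Transitive: yes — every two-step R-path is closed by a direct edge.
Only symmetric fails.

symmetric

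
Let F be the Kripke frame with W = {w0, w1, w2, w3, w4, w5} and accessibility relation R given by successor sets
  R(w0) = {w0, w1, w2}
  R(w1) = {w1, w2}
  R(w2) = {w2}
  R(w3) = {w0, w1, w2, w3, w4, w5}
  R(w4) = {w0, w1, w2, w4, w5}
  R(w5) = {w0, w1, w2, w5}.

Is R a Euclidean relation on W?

No

Euclidean: no — w0 R w2 and w0 R w1, but not w2 R w1.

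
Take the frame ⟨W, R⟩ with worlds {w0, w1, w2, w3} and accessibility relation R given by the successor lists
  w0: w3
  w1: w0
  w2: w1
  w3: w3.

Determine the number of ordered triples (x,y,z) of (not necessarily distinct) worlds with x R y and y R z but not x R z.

2

Enumerating: (w1,w0,w3), (w2,w1,w0).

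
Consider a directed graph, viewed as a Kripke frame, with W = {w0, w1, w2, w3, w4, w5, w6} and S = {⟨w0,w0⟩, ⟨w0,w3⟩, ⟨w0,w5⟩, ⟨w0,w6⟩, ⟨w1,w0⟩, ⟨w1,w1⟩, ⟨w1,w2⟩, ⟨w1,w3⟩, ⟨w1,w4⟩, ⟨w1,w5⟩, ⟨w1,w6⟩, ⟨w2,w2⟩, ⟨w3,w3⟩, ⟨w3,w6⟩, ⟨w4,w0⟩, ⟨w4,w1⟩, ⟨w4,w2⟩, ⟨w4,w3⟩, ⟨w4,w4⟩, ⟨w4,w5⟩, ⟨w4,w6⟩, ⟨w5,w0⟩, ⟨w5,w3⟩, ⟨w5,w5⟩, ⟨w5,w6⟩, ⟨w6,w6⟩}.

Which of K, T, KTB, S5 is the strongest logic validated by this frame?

T

Reflexive (axiom T): yes — every world is S-related to itself.
Symmetric (axiom B): no — w0 S w3 but not w3 S w0.
Euclidean (axiom 5): no — w0 S w3 and w0 S w5, but not w3 S w5.
So F validates K, T; KTB would additionally require S to be symmetric. The strongest is T.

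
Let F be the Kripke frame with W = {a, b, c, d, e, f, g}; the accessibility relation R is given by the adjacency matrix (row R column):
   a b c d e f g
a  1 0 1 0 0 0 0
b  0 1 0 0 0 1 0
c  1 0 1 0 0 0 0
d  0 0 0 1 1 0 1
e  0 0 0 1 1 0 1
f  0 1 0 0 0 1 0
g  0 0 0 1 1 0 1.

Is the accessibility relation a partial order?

Reflexive: yes — every world is R-related to itself.
Transitive: yes — every two-step R-path is closed by a direct edge.
Antisymmetric: no — a R c and c R a with a ≠ c.
So R is not a partial order.

No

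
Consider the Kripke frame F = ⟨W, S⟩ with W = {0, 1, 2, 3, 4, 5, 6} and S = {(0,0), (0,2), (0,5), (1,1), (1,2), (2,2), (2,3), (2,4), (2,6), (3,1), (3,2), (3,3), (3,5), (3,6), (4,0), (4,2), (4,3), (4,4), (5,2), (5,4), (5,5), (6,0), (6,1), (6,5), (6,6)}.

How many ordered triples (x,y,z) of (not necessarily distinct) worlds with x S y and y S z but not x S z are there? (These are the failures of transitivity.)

Enumerating: (0,2,3), (0,2,4), (0,2,6), (0,5,4), (1,2,3), (1,2,4), (1,2,6), (2,3,1), (2,3,5), (2,4,0), (2,6,0), (2,6,1), … and 17 more.
Total: 29.

29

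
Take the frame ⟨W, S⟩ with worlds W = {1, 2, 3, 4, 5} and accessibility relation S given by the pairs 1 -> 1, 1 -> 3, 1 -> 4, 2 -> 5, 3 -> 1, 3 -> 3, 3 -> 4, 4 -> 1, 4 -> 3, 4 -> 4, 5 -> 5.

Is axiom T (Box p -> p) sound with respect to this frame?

The schema T characterises exactly the reflexive frames.
Reflexive: no — 2 is not related to itself.

No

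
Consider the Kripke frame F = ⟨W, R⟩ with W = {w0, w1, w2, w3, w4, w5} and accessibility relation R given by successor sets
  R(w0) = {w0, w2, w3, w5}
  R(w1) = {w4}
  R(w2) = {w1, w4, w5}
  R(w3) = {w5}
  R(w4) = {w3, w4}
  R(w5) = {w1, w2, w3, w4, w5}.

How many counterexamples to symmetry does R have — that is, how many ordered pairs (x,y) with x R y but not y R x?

Enumerating: (w0,w2), (w0,w3), (w0,w5), (w1,w4), (w2,w1), (w2,w4), (w4,w3), (w5,w1), (w5,w4).

9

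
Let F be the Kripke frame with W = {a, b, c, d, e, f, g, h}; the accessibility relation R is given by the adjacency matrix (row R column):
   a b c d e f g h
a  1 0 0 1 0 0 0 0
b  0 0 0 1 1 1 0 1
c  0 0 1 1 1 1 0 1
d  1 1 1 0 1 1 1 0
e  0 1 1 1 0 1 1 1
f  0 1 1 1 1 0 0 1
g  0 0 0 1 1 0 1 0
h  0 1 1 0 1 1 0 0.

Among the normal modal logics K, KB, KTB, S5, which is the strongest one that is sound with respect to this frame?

Symmetric (axiom B): yes — every pair in R has its reverse in R.
Reflexive (axiom T): no — b is not related to itself.
Euclidean (axiom 5): no — b R d and b R h, but not d R h.
So F validates K, KB; KTB would additionally require R to be reflexive. The strongest is KB.

KB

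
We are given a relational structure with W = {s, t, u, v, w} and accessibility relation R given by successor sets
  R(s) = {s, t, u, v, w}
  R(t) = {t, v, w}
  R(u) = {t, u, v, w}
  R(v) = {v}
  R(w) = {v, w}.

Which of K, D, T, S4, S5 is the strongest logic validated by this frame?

S4

Serial (axiom D): yes — every world has a successor (e.g. s R s).
Reflexive (axiom T): yes — every world is R-related to itself.
Transitive (axiom 4): yes — every two-step R-path is closed by a direct edge.
Euclidean (axiom 5): no — s R t and s R u, but not t R u.
So F validates K, D, T, S4; S5 would additionally require R to be Euclidean. The strongest is S4.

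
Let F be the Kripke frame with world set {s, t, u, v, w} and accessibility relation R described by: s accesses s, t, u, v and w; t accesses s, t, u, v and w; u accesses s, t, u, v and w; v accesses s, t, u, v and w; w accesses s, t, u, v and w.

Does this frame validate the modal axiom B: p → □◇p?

Yes

The schema B characterises exactly the symmetric frames.
Symmetric: yes — every pair in R has its reverse in R.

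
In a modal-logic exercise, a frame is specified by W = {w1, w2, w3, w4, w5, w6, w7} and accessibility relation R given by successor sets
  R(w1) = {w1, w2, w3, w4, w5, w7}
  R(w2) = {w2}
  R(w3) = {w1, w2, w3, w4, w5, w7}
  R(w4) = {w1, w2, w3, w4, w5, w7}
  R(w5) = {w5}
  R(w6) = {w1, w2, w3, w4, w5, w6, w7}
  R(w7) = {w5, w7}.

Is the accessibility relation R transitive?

Transitive: yes — every two-step R-path is closed by a direct edge.

Yes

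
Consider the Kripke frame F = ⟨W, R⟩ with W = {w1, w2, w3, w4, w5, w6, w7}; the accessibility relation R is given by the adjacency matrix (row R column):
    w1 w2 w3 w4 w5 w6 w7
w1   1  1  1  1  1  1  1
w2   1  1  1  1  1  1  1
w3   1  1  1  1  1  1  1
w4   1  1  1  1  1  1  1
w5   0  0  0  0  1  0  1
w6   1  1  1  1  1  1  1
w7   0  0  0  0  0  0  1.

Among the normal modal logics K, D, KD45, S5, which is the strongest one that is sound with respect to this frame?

Serial (axiom D): yes — every world has a successor (e.g. w1 R w1).
Euclidean (axiom 5): no — w1 R w5 and w1 R w2, but not w5 R w2.
Transitive (axiom 4): yes — every two-step R-path is closed by a direct edge.
Reflexive (axiom T): yes — every world is R-related to itself.
So F validates K, D; KD45 would additionally require R to be Euclidean. The strongest is D.

D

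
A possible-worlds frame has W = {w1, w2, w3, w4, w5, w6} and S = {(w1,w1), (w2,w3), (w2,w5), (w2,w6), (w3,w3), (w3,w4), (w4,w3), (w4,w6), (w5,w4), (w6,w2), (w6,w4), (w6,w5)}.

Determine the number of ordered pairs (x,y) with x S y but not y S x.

4

Enumerating: (w2,w3), (w2,w5), (w5,w4), (w6,w5).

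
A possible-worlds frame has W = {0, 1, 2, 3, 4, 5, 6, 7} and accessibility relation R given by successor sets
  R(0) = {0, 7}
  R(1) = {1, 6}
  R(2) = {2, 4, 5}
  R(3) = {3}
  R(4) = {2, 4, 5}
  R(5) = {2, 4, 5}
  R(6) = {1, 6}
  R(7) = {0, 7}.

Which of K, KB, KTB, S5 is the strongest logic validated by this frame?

Symmetric (axiom B): yes — every pair in R has its reverse in R.
Reflexive (axiom T): yes — every world is R-related to itself.
Euclidean (axiom 5): yes — any two successors of a common world are R-related.
So F validates K, KB, KTB, S5. The strongest is S5.

S5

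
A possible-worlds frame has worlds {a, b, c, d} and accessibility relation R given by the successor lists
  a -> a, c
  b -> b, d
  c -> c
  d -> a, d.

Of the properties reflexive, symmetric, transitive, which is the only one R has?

Reflexive: yes — every world is R-related to itself.
Symmetric: no — a R c but not c R a.
Transitive: no — b R d and d R a, but not b R a.
Only reflexive holds.

reflexive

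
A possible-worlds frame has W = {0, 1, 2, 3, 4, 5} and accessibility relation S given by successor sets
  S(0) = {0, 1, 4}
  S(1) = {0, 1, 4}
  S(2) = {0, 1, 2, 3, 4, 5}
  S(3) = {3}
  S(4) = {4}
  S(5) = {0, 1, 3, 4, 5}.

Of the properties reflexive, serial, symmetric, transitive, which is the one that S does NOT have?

Reflexive: yes — every world is S-related to itself.
Serial: yes — every world has a successor (e.g. 0 S 0).
Symmetric: no — 0 S 4 but not 4 S 0.
Transitive: yes — every two-step S-path is closed by a direct edge.
Only symmetric fails.

symmetric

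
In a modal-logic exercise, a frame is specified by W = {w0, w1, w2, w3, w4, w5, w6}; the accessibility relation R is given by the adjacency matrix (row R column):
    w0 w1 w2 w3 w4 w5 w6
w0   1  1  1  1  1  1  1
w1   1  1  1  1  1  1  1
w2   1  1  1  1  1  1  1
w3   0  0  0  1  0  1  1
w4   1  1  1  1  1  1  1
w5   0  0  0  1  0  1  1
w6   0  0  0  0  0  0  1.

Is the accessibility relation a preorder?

Yes

Reflexive: yes — every world is R-related to itself.
Transitive: yes — every two-step R-path is closed by a direct edge.
So R is a preorder.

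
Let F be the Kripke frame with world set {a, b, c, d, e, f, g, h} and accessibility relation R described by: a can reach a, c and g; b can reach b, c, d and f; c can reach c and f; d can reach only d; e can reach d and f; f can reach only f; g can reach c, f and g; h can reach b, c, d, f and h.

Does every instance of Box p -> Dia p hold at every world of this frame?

Yes

By correspondence theory, D is valid on a frame iff R is serial.
Serial: yes — every world has a successor (e.g. a R a).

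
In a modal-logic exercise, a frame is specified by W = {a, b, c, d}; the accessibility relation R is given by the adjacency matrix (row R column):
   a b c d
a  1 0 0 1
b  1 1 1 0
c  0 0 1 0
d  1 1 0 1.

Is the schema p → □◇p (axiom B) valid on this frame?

No

By correspondence theory, B is valid on a frame iff R is symmetric.
Symmetric: no — b R a but not a R b.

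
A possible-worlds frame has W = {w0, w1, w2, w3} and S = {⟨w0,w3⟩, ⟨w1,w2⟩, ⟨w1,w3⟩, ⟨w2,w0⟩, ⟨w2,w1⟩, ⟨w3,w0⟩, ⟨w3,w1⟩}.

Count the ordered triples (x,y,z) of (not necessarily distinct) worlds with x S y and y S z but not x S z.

12

Enumerating: (w0,w3,w0), (w0,w3,w1), (w1,w2,w0), (w1,w2,w1), (w1,w3,w0), (w1,w3,w1), (w2,w0,w3), (w2,w1,w2), (w2,w1,w3), (w3,w0,w3), (w3,w1,w2), (w3,w1,w3).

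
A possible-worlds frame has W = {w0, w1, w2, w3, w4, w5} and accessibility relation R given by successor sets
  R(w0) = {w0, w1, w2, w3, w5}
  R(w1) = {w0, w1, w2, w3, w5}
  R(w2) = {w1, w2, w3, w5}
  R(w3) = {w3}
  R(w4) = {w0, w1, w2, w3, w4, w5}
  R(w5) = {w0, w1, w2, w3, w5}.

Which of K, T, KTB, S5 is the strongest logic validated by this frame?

Reflexive (axiom T): yes — every world is R-related to itself.
Symmetric (axiom B): no — w0 R w2 but not w2 R w0.
Euclidean (axiom 5): no — w0 R w3 and w0 R w1, but not w3 R w1.
So F validates K, T; KTB would additionally require R to be symmetric. The strongest is T.

T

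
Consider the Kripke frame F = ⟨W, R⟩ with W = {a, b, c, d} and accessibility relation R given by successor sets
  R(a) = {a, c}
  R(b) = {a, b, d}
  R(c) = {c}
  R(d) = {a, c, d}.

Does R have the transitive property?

Transitive: no — b R a and a R c, but not b R c.

No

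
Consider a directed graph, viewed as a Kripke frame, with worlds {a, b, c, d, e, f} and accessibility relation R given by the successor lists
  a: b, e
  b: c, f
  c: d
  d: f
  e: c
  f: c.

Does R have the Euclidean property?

Euclidean: no — a R b and a R e, but not b R e.

No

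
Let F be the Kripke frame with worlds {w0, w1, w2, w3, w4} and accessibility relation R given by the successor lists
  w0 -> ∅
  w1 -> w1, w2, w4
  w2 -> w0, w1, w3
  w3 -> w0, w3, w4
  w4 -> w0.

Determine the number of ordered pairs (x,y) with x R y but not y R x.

Enumerating: (w1,w4), (w2,w0), (w2,w3), (w3,w0), (w3,w4), (w4,w0).

6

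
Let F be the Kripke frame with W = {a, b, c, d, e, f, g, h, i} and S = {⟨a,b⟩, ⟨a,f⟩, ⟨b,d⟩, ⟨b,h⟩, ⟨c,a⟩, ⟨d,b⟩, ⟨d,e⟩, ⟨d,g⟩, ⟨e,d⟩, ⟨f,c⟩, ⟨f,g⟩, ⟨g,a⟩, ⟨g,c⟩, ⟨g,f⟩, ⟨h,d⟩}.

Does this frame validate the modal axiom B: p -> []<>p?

The schema B characterises exactly the symmetric frames.
Symmetric: no — a S b but not b S a.

No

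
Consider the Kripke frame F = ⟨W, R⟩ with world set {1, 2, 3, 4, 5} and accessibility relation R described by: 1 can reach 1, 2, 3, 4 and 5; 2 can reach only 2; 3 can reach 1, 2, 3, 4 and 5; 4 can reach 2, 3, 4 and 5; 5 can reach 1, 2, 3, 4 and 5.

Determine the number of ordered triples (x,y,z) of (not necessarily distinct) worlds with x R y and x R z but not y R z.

Enumerating: (1,2,1), (1,2,3), (1,2,4), (1,2,5), (1,4,1), (3,2,1), (3,2,3), (3,2,4), (3,2,5), (3,4,1), (4,2,3), (4,2,4), (4,2,5), (5,2,1), (5,2,3), (5,2,4), (5,2,5), (5,4,1).

18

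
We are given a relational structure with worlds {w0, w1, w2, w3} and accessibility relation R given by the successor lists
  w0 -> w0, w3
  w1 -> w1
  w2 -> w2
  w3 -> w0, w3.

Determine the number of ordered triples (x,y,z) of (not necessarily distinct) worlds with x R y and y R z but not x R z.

R is transitive; there are no such tuples.

0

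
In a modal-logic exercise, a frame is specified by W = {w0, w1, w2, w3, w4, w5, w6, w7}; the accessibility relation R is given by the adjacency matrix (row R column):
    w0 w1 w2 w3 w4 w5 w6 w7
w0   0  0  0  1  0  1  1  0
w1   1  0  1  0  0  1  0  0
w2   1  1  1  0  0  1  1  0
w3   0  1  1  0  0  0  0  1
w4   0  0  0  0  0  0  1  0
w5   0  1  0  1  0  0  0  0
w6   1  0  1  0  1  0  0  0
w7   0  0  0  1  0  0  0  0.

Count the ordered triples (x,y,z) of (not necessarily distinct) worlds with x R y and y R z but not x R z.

Enumerating: (w0,w3,w1), (w0,w3,w2), (w0,w3,w7), (w0,w5,w1), (w0,w6,w0), (w0,w6,w2), (w0,w6,w4), (w1,w0,w3), (w1,w0,w6), (w1,w2,w1), (w1,w2,w6), (w1,w5,w1), … and 28 more.
Total: 40.

40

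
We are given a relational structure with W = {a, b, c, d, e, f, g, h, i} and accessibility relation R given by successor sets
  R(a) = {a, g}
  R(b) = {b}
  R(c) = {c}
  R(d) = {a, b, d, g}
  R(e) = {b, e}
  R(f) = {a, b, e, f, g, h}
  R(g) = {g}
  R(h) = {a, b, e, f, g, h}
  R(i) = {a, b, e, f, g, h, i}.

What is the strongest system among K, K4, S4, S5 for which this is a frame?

Transitive (axiom 4): yes — every two-step R-path is closed by a direct edge.
Reflexive (axiom T): yes — every world is R-related to itself.
Euclidean (axiom 5): no — d R a and d R b, but not a R b.
So F validates K, K4, S4; S5 would additionally require R to be Euclidean. The strongest is S4.

S4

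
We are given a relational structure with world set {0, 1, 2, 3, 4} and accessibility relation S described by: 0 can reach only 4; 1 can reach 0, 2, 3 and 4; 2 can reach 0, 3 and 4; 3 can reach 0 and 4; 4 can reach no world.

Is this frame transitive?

Transitive: yes — every two-step S-path is closed by a direct edge.

Yes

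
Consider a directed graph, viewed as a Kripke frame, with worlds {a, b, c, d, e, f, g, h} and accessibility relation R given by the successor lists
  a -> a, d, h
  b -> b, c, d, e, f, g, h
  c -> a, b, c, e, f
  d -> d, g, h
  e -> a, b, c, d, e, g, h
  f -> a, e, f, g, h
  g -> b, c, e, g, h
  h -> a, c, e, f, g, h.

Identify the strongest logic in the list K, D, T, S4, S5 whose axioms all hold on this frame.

T

Serial (axiom D): yes — every world has a successor (e.g. a R a).
Reflexive (axiom T): yes — every world is R-related to itself.
Transitive (axiom 4): no — a R d and d R g, but not a R g.
Euclidean (axiom 5): no — a R h and a R d, but not h R d.
So F validates K, D, T; S4 would additionally require R to be transitive. The strongest is T.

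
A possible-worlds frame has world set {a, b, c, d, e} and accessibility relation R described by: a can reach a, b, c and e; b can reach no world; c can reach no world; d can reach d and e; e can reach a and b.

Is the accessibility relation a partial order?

No

Reflexive: no — b is not related to itself.
Transitive: no — d R e and e R a, but not d R a.
Antisymmetric: no — a R e and e R a with a ≠ e.
So R is not a partial order.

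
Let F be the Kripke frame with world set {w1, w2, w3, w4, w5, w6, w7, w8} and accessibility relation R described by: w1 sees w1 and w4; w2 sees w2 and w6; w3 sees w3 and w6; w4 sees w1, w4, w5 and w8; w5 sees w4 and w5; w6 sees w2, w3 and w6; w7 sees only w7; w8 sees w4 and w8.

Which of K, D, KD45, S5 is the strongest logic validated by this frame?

D

Serial (axiom D): yes — every world has a successor (e.g. w1 R w1).
Euclidean (axiom 5): no — w4 R w1 and w4 R w5, but not w1 R w5.
Transitive (axiom 4): no — w1 R w4 and w4 R w5, but not w1 R w5.
Reflexive (axiom T): yes — every world is R-related to itself.
So F validates K, D; KD45 would additionally require R to be Euclidean and transitive. The strongest is D.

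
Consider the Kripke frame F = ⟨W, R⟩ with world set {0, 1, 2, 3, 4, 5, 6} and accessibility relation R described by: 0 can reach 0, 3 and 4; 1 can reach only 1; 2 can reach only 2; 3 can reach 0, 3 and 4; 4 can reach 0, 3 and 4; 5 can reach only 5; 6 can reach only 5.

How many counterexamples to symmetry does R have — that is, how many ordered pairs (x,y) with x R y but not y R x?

1

Enumerating: (6,5).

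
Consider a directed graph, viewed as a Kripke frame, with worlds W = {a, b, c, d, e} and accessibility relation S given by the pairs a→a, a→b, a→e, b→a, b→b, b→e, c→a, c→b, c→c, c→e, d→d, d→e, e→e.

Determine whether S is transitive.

Transitive: yes — every two-step S-path is closed by a direct edge.

Yes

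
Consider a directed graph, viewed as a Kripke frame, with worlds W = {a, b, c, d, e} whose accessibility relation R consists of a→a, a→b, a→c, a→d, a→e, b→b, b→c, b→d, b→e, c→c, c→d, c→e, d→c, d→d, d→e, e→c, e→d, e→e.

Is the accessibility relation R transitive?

Transitive: yes — every two-step R-path is closed by a direct edge.

Yes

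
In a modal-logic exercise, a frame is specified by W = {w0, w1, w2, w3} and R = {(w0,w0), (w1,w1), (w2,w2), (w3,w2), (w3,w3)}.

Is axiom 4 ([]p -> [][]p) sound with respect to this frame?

Yes

Axiom 4 corresponds to the accessibility relation being transitive.
Transitive: yes — every two-step R-path is closed by a direct edge.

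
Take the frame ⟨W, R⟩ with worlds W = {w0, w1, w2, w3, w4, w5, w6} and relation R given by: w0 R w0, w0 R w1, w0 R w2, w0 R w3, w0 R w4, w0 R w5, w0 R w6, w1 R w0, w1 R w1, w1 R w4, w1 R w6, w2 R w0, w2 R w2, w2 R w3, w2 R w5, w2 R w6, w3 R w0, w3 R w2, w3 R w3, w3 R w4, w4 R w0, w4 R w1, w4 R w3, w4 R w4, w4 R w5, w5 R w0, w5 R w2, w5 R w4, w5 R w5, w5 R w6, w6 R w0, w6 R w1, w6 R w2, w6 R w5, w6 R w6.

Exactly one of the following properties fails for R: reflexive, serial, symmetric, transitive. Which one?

transitive

Reflexive: yes — every world is R-related to itself.
Serial: yes — every world has a successor (e.g. w0 R w0).
Symmetric: yes — every pair in R has its reverse in R.
Transitive: no — w1 R w0 and w0 R w2, but not w1 R w2.
Only transitive fails.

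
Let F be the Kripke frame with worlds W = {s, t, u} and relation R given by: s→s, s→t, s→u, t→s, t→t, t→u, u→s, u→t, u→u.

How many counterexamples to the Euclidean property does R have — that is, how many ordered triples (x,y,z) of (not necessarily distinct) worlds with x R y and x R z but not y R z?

0

R is Euclidean; there are no such tuples.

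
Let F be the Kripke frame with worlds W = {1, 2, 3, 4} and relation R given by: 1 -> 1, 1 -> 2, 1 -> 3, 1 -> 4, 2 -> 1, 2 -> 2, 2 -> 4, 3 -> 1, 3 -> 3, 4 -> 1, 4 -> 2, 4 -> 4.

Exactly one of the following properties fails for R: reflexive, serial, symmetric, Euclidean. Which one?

Reflexive: yes — every world is R-related to itself.
Serial: yes — every world has a successor (e.g. 1 R 1).
Symmetric: yes — every pair in R has its reverse in R.
Euclidean: no — 1 R 2 and 1 R 3, but not 2 R 3.
Only Euclidean fails.

Euclidean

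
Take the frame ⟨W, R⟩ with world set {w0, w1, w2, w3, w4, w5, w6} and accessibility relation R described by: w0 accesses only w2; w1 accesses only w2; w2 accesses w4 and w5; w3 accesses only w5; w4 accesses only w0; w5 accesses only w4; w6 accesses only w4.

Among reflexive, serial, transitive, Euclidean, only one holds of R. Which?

Reflexive: no — w0 is not related to itself.
Serial: yes — every world has a successor (e.g. w0 R w2).
Transitive: no — w0 R w2 and w2 R w4, but not w0 R w4.
Euclidean: no — w2 R w4 and w2 R w5, but not w4 R w5.
Only serial holds.

serial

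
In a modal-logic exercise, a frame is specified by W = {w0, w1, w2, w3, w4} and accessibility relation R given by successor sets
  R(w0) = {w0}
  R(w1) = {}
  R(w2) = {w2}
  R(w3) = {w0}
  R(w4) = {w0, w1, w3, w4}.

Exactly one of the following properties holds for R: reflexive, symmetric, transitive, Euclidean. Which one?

transitive

Reflexive: no — w1 is not related to itself.
Symmetric: no — w3 R w0 but not w0 R w3.
Transitive: yes — every two-step R-path is closed by a direct edge.
Euclidean: no — w4 R w0 and w4 R w1, but not w0 R w1.
Only transitive holds.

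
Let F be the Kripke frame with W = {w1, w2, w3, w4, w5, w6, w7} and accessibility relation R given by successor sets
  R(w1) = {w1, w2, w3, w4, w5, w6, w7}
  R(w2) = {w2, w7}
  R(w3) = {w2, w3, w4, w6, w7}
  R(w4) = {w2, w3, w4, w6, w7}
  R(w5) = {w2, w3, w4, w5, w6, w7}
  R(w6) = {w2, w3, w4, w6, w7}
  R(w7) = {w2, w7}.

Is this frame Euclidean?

Euclidean: no — w1 R w2 and w1 R w3, but not w2 R w3.

No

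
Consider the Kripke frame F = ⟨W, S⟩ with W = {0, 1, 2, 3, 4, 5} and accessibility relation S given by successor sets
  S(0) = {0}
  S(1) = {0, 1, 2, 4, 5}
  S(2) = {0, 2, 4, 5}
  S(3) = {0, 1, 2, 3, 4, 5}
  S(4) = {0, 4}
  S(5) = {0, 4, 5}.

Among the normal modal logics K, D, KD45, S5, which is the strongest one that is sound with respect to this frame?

D

Serial (axiom D): yes — every world has a successor (e.g. 0 S 0).
Euclidean (axiom 5): no — 1 S 0 and 1 S 2, but not 0 S 2.
Transitive (axiom 4): yes — every two-step S-path is closed by a direct edge.
Reflexive (axiom T): yes — every world is S-related to itself.
So F validates K, D; KD45 would additionally require S to be Euclidean. The strongest is D.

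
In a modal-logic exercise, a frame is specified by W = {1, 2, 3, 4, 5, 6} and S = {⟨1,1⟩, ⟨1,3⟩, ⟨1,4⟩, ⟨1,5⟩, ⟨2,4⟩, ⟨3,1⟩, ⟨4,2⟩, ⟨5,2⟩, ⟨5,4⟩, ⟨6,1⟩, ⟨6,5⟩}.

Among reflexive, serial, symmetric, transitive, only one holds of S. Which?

serial

Reflexive: no — 2 is not related to itself.
Serial: yes — every world has a successor (e.g. 1 S 1).
Symmetric: no — 1 S 4 but not 4 S 1.
Transitive: no — 1 S 4 and 4 S 2, but not 1 S 2.
Only serial holds.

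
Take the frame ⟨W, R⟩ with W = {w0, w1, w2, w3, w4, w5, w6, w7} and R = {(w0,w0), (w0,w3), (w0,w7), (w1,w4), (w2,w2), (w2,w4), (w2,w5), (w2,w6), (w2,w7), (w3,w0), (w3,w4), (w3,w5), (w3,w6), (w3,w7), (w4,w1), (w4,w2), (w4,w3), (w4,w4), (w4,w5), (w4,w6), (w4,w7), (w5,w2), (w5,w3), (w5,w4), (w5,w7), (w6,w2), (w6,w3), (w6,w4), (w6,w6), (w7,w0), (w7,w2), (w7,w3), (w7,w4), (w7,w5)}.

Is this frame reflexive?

No

Reflexive: no — w1 is not related to itself.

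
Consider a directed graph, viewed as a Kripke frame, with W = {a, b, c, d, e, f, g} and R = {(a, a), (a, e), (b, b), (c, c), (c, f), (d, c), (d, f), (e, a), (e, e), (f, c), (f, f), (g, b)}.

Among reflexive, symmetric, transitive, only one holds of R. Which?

transitive

Reflexive: no — d is not related to itself.
Symmetric: no — d R c but not c R d.
Transitive: yes — every two-step R-path is closed by a direct edge.
Only transitive holds.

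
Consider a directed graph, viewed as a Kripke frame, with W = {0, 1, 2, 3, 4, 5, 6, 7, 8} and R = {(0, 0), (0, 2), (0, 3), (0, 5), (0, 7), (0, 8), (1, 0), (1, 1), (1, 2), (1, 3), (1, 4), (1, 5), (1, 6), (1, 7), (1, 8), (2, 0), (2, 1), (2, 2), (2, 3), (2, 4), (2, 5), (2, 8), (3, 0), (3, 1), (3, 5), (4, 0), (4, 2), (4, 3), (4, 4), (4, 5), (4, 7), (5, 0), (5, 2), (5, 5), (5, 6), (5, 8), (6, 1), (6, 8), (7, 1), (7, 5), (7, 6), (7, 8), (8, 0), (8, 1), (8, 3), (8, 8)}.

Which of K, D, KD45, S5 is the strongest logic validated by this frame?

Serial (axiom D): yes — every world has a successor (e.g. 0 R 0).
Euclidean (axiom 5): no — 0 R 2 and 0 R 7, but not 2 R 7.
Transitive (axiom 4): no — 0 R 2 and 2 R 1, but not 0 R 1.
Reflexive (axiom T): no — 3 is not related to itself.
So F validates K, D; KD45 would additionally require R to be Euclidean and transitive. The strongest is D.

D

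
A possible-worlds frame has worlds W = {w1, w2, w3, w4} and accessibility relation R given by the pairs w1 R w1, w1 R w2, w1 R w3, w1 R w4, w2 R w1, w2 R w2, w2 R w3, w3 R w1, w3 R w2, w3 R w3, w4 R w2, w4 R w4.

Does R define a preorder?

Reflexive: yes — every world is R-related to itself.
Transitive: no — w2 R w1 and w1 R w4, but not w2 R w4.
So R is not a preorder.

No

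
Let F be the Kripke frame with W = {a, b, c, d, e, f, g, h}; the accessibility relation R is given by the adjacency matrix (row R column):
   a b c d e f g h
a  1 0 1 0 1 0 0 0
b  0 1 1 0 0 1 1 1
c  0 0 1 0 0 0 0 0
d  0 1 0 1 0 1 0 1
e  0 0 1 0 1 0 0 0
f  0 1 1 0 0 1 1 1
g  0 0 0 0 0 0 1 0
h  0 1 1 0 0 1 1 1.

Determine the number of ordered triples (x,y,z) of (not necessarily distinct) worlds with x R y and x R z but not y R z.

Enumerating: (a,c,a), (a,c,e), (a,e,a), (b,c,b), (b,c,f), (b,c,g), (b,c,h), (b,g,b), (b,g,c), (b,g,f), (b,g,h), (d,b,d), … and 19 more.
Total: 31.

31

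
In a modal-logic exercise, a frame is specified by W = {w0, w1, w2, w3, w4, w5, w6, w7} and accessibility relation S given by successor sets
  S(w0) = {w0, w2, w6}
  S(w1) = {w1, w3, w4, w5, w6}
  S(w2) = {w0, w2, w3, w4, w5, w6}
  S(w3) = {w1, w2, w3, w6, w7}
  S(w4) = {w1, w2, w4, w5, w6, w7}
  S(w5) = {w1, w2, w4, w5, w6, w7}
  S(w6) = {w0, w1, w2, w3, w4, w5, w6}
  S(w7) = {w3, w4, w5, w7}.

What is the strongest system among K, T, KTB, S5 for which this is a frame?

KTB

Reflexive (axiom T): yes — every world is S-related to itself.
Symmetric (axiom B): yes — every pair in S has its reverse in S.
Euclidean (axiom 5): no — w1 S w3 and w1 S w4, but not w3 S w4.
So F validates K, T, KTB; S5 would additionally require S to be Euclidean. The strongest is KTB.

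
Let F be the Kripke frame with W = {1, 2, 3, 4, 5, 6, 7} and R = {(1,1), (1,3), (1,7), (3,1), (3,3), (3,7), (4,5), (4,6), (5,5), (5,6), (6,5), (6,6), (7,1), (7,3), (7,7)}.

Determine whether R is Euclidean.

Euclidean: yes — any two successors of a common world are R-related.

Yes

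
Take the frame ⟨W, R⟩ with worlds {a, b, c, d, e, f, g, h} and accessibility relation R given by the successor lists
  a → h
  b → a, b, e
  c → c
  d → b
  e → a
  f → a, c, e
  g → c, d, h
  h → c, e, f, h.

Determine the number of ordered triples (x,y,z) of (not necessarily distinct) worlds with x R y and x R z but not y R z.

Enumerating: (b,a,a), (b,a,b), (b,a,e), (b,e,b), (b,e,e), (e,a,a), (f,a,a), (f,a,c), (f,a,e), (f,c,a), (f,c,e), (f,e,c), … and 16 more.
Total: 28.

28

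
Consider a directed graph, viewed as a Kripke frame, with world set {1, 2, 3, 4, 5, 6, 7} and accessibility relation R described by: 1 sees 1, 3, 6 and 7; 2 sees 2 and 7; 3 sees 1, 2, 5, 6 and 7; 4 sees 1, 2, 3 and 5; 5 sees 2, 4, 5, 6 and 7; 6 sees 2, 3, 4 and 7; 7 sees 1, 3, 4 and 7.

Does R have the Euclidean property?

Euclidean: no — 1 R 7 and 1 R 6, but not 7 R 6.

No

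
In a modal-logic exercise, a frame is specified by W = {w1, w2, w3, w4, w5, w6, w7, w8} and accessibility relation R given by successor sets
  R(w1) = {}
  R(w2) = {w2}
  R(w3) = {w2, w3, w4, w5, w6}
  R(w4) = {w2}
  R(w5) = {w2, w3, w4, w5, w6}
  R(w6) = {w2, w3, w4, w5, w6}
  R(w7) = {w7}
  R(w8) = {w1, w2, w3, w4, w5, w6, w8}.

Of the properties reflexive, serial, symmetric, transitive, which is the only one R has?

Reflexive: no — w1 is not related to itself.
Serial: no — w1 has no R-successor.
Symmetric: no — w3 R w2 but not w2 R w3.
Transitive: yes — every two-step R-path is closed by a direct edge.
Only transitive holds.

transitive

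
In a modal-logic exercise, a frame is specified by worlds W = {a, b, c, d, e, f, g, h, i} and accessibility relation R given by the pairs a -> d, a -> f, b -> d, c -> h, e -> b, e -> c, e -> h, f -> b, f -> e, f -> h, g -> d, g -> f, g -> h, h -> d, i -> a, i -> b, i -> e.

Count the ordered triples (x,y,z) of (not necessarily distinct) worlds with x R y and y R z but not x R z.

16

Enumerating: (a,f,b), (a,f,e), (a,f,h), (c,h,d), (e,b,d), (e,h,d), (f,b,d), (f,e,c), (f,h,d), (g,f,b), (g,f,e), (i,a,d), (i,a,f), (i,b,d), (i,e,c), (i,e,h).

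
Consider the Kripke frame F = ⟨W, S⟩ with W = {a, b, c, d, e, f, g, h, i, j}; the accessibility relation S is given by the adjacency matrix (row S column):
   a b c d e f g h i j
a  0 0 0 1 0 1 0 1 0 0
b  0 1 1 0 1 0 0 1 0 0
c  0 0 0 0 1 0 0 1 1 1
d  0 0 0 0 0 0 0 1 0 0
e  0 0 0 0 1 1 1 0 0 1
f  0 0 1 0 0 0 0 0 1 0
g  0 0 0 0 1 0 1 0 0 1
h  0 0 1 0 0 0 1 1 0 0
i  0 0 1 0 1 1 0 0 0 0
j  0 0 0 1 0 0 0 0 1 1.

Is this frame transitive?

Transitive: no — a S f and f S c, but not a S c.

No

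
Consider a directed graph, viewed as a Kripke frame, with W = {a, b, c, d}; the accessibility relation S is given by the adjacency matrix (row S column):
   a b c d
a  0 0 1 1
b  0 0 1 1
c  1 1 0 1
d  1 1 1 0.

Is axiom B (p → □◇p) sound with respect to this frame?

Yes

By correspondence theory, B is valid on a frame iff S is symmetric.
Symmetric: yes — every pair in S has its reverse in S.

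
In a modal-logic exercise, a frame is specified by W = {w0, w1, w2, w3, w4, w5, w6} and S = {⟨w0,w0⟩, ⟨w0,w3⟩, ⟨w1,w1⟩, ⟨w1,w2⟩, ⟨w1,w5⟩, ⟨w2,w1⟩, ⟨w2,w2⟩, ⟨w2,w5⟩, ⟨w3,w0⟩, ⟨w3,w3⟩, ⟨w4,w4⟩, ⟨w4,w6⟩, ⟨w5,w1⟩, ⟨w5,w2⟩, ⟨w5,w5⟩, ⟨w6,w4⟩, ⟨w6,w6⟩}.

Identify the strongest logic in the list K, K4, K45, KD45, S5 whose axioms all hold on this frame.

S5

Transitive (axiom 4): yes — every two-step S-path is closed by a direct edge.
Euclidean (axiom 5): yes — any two successors of a common world are S-related.
Serial (axiom D): yes — every world has a successor (e.g. w0 S w0).
Reflexive (axiom T): yes — every world is S-related to itself.
So F validates K, K4, K45, KD45, S5. The strongest is S5.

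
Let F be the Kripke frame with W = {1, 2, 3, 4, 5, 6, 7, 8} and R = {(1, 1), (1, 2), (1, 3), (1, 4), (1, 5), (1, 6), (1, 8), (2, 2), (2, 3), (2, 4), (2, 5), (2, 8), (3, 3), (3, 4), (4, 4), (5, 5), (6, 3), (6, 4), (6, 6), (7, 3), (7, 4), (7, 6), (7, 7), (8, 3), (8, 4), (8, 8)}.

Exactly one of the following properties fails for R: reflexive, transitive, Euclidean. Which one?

Reflexive: yes — every world is R-related to itself.
Transitive: yes — every two-step R-path is closed by a direct edge.
Euclidean: no — 1 R 2 and 1 R 6, but not 2 R 6.
Only Euclidean fails.

Euclidean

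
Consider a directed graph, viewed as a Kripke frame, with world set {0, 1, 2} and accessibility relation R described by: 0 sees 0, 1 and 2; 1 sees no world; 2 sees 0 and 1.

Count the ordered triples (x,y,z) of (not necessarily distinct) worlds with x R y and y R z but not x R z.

Enumerating: (2,0,2).

1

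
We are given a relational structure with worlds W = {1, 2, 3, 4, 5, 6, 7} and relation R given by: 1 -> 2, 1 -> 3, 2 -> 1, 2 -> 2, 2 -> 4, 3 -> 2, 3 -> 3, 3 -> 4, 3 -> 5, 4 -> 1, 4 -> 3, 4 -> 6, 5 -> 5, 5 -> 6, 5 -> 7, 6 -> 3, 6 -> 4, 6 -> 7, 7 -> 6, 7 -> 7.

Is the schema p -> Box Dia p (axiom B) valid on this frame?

No

By correspondence theory, B is valid on a frame iff R is symmetric.
Symmetric: no — 1 R 3 but not 3 R 1.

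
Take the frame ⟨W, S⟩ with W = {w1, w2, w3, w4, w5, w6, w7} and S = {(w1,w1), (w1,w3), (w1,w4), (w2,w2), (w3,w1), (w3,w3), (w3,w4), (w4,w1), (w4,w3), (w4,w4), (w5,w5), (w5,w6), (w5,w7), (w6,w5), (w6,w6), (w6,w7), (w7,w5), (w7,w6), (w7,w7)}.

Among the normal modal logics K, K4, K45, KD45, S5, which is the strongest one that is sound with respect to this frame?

Transitive (axiom 4): yes — every two-step S-path is closed by a direct edge.
Euclidean (axiom 5): yes — any two successors of a common world are S-related.
Serial (axiom D): yes — every world has a successor (e.g. w1 S w1).
Reflexive (axiom T): yes — every world is S-related to itself.
So F validates K, K4, K45, KD45, S5. The strongest is S5.

S5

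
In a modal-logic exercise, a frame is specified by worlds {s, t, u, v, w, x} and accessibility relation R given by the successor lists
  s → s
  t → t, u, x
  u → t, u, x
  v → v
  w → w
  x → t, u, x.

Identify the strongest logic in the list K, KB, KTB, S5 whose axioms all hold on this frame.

S5

Symmetric (axiom B): yes — every pair in R has its reverse in R.
Reflexive (axiom T): yes — every world is R-related to itself.
Euclidean (axiom 5): yes — any two successors of a common world are R-related.
So F validates K, KB, KTB, S5. The strongest is S5.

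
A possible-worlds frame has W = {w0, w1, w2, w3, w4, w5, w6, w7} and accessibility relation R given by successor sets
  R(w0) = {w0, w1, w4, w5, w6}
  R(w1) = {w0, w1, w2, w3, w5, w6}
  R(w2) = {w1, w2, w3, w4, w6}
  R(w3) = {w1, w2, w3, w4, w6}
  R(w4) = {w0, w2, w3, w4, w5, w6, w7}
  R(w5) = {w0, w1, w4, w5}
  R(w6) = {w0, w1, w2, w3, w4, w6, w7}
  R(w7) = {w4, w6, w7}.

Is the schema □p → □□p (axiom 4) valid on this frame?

By correspondence theory, 4 is valid on a frame iff R is transitive.
Transitive: no — w0 R w1 and w1 R w2, but not w0 R w2.

No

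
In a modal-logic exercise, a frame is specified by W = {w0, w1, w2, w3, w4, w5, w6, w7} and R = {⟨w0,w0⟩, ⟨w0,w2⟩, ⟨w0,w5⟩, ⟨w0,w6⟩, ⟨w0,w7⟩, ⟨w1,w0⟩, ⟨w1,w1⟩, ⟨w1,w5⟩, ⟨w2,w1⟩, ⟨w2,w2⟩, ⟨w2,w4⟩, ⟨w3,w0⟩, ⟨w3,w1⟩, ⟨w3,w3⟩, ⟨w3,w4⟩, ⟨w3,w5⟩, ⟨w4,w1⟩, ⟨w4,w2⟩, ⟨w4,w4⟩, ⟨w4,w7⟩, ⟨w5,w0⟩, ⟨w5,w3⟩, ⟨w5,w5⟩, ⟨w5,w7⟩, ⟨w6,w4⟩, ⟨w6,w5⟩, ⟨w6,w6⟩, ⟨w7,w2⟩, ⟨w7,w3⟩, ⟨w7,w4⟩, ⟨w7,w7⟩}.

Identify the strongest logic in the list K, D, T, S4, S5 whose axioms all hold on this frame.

Serial (axiom D): yes — every world has a successor (e.g. w0 R w0).
Reflexive (axiom T): yes — every world is R-related to itself.
Transitive (axiom 4): no — w0 R w2 and w2 R w1, but not w0 R w1.
Euclidean (axiom 5): no — w0 R w2 and w0 R w5, but not w2 R w5.
So F validates K, D, T; S4 would additionally require R to be transitive. The strongest is T.

T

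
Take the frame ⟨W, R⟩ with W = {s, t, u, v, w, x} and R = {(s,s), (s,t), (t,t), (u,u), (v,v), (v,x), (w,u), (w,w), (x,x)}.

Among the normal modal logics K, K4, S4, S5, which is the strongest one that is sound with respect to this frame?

S4

Transitive (axiom 4): yes — every two-step R-path is closed by a direct edge.
Reflexive (axiom T): yes — every world is R-related to itself.
Euclidean (axiom 5): no — s R t and s R s, but not t R s.
So F validates K, K4, S4; S5 would additionally require R to be Euclidean. The strongest is S4.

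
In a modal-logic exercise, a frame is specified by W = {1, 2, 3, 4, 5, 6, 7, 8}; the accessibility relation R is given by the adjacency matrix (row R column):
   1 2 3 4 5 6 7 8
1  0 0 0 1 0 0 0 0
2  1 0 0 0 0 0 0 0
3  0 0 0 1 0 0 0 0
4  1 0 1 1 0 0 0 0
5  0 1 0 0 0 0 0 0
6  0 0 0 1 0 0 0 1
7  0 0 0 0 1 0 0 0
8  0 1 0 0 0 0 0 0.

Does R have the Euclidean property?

Euclidean: no — 4 R 1 and 4 R 3, but not 1 R 3.

No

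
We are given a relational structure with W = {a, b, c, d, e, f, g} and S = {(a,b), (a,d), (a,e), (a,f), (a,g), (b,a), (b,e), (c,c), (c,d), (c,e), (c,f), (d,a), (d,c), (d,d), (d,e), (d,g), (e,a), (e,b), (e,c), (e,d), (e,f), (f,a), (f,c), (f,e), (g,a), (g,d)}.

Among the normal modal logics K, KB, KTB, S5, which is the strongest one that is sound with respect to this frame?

Symmetric (axiom B): yes — every pair in S has its reverse in S.
Reflexive (axiom T): no — a is not related to itself.
Euclidean (axiom 5): no — a S b and a S d, but not b S d.
So F validates K, KB; KTB would additionally require S to be reflexive. The strongest is KB.

KB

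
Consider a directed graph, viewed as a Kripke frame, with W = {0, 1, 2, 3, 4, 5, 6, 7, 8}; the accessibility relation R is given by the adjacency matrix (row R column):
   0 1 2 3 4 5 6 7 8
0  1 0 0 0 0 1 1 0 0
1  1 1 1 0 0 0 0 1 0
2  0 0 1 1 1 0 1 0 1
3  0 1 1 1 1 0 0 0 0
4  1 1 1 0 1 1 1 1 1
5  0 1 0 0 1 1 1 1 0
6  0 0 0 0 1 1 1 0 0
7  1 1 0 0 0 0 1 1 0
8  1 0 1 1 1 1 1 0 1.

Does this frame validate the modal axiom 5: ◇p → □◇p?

No

The schema 5 characterises exactly the Euclidean frames.
Euclidean: no — 1 R 0 and 1 R 2, but not 0 R 2.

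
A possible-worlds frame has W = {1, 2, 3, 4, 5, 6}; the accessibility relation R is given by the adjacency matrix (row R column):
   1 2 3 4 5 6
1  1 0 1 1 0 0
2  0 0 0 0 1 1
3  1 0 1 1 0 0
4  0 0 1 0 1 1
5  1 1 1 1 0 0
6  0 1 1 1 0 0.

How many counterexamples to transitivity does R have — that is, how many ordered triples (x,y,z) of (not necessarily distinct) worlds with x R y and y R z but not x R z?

Enumerating: (1,4,5), (1,4,6), (2,5,1), (2,5,2), (2,5,3), (2,5,4), (2,6,2), (2,6,3), (2,6,4), (3,4,5), (3,4,6), (4,3,1), … and 15 more.
Total: 27.

27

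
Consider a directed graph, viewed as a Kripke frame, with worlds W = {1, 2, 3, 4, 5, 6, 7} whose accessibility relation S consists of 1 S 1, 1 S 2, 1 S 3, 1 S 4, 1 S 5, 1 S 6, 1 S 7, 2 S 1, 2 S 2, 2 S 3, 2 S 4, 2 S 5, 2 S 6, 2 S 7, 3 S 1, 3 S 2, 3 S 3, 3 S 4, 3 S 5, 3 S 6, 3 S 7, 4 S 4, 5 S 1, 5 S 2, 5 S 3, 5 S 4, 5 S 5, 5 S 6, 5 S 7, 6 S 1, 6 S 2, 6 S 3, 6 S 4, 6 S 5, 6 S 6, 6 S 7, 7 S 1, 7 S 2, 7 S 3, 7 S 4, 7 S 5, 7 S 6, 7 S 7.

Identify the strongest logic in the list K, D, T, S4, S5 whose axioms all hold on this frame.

S4

Serial (axiom D): yes — every world has a successor (e.g. 1 S 1).
Reflexive (axiom T): yes — every world is S-related to itself.
Transitive (axiom 4): yes — every two-step S-path is closed by a direct edge.
Euclidean (axiom 5): no — 1 S 4 and 1 S 2, but not 4 S 2.
So F validates K, D, T, S4; S5 would additionally require S to be Euclidean. The strongest is S4.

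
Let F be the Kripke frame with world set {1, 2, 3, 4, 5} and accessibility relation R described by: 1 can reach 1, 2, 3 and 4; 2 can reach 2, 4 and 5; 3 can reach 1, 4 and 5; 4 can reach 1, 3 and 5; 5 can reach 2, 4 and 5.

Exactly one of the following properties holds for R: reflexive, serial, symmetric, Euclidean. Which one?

serial

Reflexive: no — 3 is not related to itself.
Serial: yes — every world has a successor (e.g. 1 R 1).
Symmetric: no — 1 R 2 but not 2 R 1.
Euclidean: no — 1 R 2 and 1 R 3, but not 2 R 3.
Only serial holds.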